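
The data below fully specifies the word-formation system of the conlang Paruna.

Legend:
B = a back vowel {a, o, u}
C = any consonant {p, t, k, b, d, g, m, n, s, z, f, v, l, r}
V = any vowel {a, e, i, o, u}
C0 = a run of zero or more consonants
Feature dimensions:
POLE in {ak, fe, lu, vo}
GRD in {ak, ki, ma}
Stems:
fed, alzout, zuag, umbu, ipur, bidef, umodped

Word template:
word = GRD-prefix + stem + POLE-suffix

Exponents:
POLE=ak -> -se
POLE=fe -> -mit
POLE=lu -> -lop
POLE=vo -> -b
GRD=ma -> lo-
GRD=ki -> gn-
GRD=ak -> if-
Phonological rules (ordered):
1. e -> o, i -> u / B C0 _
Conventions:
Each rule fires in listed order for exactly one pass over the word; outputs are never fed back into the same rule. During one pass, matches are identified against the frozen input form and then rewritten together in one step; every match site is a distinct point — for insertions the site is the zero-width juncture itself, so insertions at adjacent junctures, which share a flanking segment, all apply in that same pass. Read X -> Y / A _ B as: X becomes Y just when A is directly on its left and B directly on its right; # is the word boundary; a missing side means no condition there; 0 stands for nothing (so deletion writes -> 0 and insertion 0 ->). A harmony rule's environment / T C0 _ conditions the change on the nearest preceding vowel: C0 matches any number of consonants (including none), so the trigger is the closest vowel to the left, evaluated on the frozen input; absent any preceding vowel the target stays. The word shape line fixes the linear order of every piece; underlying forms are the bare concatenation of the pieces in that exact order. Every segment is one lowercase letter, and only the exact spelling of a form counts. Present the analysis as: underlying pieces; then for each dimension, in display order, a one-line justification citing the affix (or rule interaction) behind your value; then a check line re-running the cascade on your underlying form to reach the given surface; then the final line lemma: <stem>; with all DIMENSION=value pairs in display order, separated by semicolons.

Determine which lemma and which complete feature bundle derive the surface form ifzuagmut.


underlying: if-zuag-mit
POLE=fe - signalled by the affix -mit
GRD=ak - signalled by the affix if-
check: ifzuagmit -> ifzuagmut
lemma: zuag; POLE=fe; GRD=ak


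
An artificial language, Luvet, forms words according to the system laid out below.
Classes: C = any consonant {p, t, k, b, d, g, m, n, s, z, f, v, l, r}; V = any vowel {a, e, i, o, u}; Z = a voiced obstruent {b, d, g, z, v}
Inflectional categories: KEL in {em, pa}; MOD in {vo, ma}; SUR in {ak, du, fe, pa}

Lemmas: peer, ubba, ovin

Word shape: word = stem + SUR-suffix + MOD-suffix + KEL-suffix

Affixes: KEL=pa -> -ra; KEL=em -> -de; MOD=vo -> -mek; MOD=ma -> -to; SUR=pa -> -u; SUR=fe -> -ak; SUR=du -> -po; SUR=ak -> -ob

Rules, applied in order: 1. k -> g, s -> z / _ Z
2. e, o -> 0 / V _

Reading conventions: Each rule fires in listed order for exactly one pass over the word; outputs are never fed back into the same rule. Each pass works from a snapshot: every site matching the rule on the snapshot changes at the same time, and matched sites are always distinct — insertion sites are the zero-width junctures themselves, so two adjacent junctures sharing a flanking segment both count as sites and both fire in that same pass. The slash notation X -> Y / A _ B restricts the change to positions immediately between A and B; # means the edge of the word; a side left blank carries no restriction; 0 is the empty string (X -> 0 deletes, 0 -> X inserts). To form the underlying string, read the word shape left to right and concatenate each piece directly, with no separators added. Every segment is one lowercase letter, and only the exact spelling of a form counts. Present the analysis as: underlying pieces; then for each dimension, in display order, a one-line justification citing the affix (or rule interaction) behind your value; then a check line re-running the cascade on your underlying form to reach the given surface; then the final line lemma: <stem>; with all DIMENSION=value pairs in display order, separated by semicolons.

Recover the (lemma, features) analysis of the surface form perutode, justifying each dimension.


underlying: peer-u-to-de
KEL=em - signalled by the affix -de
MOD=ma - signalled by the affix -to
SUR=pa - signalled by the affix -u
check: peerutode -> peerutode -> perutode
lemma: peer; KEL=em; MOD=ma; SUR=pa


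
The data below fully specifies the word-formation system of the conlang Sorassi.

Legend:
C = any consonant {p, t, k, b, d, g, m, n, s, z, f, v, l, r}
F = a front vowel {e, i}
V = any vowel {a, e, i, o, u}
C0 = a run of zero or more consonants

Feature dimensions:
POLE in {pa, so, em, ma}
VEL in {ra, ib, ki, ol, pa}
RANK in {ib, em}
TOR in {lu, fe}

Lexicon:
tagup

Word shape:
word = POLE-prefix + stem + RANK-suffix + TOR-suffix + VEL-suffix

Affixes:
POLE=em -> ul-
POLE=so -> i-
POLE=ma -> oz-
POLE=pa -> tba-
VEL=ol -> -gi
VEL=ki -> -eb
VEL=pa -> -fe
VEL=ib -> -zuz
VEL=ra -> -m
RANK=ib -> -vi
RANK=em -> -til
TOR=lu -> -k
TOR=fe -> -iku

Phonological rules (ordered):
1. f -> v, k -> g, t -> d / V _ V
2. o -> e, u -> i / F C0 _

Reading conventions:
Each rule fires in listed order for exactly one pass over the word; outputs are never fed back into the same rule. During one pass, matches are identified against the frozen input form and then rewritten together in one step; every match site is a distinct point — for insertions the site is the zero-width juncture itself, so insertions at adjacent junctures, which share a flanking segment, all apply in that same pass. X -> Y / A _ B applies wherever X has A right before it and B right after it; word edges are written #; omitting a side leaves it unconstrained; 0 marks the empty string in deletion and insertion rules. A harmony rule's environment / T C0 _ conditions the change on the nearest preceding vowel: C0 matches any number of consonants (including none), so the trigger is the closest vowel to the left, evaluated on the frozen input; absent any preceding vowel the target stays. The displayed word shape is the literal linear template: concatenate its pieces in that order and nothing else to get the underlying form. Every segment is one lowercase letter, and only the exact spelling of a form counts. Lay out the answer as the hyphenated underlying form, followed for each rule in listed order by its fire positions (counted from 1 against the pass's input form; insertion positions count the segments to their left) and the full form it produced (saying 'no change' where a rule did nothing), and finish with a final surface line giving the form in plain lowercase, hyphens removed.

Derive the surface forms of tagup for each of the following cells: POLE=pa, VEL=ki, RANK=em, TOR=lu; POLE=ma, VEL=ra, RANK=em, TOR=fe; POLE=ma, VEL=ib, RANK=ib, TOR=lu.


cell POLE=pa, VEL=ki, RANK=em, TOR=lu:
underlying: tba-tagup-til-k-eb
1. f -> v, k -> g, t -> d / V _ V: fires at position(s) 4: tbadaguptilkeb
2. o -> e, u -> i / F C0 _: no change
surface: tbadaguptilkeb

cell POLE=ma, VEL=ra, RANK=em, TOR=fe:
underlying: oz-tagup-til-iku-m
1. f -> v, k -> g, t -> d / V _ V: fires at position(s) 12: oztaguptiligum
2. o -> e, u -> i / F C0 _: fires at position(s) 13: oztaguptiligim
surface: oztaguptiligim

cell POLE=ma, VEL=ib, RANK=ib, TOR=lu:
underlying: oz-tagup-vi-k-zuz
1. f -> v, k -> g, t -> d / V _ V: no change
2. o -> e, u -> i / F C0 _: fires at position(s) 12: oztagupvikziz
surface: oztagupvikziz


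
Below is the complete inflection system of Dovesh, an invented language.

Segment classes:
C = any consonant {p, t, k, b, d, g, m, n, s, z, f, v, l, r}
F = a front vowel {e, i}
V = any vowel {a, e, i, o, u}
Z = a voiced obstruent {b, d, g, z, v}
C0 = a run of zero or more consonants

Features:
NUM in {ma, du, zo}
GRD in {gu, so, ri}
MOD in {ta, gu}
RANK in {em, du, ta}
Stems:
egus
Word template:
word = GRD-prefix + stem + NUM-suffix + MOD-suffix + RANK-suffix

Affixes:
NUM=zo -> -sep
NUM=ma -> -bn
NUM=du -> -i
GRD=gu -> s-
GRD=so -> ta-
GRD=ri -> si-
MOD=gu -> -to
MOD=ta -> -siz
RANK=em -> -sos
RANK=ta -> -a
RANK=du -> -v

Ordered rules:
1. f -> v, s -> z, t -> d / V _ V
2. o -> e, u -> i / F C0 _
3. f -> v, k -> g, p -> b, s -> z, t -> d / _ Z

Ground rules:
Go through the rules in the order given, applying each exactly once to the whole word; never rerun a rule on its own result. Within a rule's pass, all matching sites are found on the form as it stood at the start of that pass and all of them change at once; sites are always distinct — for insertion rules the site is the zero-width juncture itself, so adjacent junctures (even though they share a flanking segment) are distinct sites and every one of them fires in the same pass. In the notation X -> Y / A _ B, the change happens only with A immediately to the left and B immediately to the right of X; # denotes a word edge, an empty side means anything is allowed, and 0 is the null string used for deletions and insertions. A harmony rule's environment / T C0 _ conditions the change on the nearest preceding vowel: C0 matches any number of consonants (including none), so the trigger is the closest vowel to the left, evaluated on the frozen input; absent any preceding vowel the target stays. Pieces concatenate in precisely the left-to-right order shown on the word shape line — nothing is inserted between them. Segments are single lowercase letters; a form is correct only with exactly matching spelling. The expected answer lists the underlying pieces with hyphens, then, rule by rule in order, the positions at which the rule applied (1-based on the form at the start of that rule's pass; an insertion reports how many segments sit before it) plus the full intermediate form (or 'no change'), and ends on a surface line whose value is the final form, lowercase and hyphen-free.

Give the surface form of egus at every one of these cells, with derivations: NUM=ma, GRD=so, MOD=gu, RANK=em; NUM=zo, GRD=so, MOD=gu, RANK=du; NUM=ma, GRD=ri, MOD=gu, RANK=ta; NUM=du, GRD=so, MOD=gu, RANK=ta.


cell NUM=ma, GRD=so, MOD=gu, RANK=em:
underlying: ta-egus-bn-to-sos
1. f -> v, s -> z, t -> d / V _ V: fires at position(s) 11: taegusbntozos
2. o -> e, u -> i / F C0 _: fires at position(s) 5: taegisbntozos
3. f -> v, k -> g, p -> b, s -> z, t -> d / _ Z: fires at position(s) 6: taegizbntozos
surface: taegizbntozos

cell NUM=zo, GRD=so, MOD=gu, RANK=du:
underlying: ta-egus-sep-to-v
1. f -> v, s -> z, t -> d / V _ V: no change
2. o -> e, u -> i / F C0 _: fires at position(s) 5, 11: taegisseptev
3. f -> v, k -> g, p -> b, s -> z, t -> d / _ Z: no change
surface: taegisseptev

cell NUM=ma, GRD=ri, MOD=gu, RANK=ta:
underlying: si-egus-bn-to-a
1. f -> v, s -> z, t -> d / V _ V: no change
2. o -> e, u -> i / F C0 _: fires at position(s) 5: siegisbntoa
3. f -> v, k -> g, p -> b, s -> z, t -> d / _ Z: fires at position(s) 6: siegizbntoa
surface: siegizbntoa

cell NUM=du, GRD=so, MOD=gu, RANK=ta:
underlying: ta-egus-i-to-a
1. f -> v, s -> z, t -> d / V _ V: fires at position(s) 6, 8: taeguzidoa
2. o -> e, u -> i / F C0 _: fires at position(s) 5, 9: taegizidea
3. f -> v, k -> g, p -> b, s -> z, t -> d / _ Z: no change
surface: taegizidea


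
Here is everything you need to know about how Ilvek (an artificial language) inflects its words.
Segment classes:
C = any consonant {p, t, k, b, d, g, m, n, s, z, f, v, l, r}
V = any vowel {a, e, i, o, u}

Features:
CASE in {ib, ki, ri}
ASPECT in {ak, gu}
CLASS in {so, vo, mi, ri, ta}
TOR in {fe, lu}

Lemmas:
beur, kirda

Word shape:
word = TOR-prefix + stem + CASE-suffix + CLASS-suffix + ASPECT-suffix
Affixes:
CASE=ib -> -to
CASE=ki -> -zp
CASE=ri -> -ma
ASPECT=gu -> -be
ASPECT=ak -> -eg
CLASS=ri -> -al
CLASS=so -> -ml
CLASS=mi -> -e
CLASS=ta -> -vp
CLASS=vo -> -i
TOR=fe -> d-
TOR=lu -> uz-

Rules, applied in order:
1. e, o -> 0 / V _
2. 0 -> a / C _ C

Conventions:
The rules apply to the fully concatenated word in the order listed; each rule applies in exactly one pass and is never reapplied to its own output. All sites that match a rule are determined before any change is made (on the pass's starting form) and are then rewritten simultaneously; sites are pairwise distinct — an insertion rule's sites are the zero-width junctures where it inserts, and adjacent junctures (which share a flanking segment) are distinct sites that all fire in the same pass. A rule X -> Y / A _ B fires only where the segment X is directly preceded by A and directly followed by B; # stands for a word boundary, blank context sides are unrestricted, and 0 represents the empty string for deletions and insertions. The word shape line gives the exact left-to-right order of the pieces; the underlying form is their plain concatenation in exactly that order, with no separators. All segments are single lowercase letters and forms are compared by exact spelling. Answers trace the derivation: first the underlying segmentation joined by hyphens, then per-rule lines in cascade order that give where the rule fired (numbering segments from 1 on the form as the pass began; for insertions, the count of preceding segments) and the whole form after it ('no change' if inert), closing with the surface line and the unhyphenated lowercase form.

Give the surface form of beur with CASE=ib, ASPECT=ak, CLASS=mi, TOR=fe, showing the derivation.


underlying: d-beur-to-e-eg
1. e, o -> 0 / V _: fires at position(s) 8, 9: dbeurtog
2. 0 -> a / C _ C: inserts after position(s) 1, 5: dabeuratog
surface: dabeuratog


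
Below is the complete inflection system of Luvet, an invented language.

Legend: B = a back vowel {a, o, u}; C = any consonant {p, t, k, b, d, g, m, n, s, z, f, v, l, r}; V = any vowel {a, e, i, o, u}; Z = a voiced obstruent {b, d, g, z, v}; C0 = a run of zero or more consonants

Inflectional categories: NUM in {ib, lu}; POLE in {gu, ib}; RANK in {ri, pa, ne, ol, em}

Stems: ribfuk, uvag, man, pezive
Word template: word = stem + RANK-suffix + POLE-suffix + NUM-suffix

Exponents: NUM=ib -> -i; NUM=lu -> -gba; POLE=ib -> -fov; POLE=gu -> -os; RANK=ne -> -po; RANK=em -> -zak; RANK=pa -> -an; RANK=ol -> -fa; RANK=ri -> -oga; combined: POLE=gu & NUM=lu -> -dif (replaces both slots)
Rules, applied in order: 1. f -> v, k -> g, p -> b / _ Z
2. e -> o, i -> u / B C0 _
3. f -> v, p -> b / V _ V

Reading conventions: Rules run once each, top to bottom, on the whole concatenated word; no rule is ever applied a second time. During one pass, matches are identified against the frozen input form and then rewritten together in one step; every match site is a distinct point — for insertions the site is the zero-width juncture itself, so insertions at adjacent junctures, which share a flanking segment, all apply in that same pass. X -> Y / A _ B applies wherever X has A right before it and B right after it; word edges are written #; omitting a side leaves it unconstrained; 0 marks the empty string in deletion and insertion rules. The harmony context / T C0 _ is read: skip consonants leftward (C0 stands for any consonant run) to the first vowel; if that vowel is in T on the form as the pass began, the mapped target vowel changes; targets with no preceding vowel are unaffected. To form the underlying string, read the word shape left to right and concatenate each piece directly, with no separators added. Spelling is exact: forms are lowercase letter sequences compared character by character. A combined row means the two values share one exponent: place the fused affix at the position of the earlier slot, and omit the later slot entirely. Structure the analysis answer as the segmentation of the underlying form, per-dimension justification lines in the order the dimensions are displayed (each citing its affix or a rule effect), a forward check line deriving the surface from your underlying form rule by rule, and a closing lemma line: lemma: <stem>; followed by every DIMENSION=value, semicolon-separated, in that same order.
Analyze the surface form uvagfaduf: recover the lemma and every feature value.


underlying: uvag-fa-dif
NUM=lu - signalled by the combined affix row
POLE=gu - signalled by the combined affix row
RANK=ol - signalled by the affix -fa
check: uvagfadif -> uvagfadif -> uvagfaduf -> uvagfaduf
lemma: uvag; NUM=lu; POLE=gu; RANK=ol


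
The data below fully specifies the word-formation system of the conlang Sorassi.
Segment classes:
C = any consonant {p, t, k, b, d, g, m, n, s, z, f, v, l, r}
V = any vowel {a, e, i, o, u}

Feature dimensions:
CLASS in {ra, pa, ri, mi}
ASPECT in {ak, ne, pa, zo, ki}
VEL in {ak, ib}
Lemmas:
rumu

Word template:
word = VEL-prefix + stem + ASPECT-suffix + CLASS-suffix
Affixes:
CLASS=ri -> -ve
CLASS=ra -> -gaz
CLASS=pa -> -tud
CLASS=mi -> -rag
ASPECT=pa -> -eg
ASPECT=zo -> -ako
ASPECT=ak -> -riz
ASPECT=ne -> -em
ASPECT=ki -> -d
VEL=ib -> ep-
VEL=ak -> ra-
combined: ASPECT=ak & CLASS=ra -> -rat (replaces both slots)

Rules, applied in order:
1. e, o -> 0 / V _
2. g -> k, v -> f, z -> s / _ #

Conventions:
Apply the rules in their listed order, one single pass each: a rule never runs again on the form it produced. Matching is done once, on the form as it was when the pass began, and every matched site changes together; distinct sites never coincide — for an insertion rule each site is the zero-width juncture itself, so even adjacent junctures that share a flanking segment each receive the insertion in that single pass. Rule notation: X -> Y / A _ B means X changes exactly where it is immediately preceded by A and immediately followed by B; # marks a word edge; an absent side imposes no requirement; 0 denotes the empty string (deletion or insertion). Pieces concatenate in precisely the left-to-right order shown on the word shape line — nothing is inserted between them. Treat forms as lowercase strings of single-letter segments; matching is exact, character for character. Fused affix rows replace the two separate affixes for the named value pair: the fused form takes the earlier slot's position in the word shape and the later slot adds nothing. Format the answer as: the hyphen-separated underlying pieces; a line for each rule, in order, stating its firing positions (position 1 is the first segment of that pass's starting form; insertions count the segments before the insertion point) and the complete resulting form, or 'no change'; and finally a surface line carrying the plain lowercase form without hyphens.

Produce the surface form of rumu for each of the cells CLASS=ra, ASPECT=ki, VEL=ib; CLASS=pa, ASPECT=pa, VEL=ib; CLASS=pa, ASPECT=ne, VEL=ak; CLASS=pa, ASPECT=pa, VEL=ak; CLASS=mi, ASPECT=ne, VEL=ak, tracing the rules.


cell CLASS=ra, ASPECT=ki, VEL=ib:
underlying: ep-rumu-d-gaz
1. e, o -> 0 / V _: no change
2. g -> k, v -> f, z -> s / _ #: fires at position(s) 10: eprumudgas
surface: eprumudgas

cell CLASS=pa, ASPECT=pa, VEL=ib:
underlying: ep-rumu-eg-tud
1. e, o -> 0 / V _: fires at position(s) 7: eprumugtud
2. g -> k, v -> f, z -> s / _ #: no change
surface: eprumugtud

cell CLASS=pa, ASPECT=ne, VEL=ak:
underlying: ra-rumu-em-tud
1. e, o -> 0 / V _: fires at position(s) 7: rarumumtud
2. g -> k, v -> f, z -> s / _ #: no change
surface: rarumumtud

cell CLASS=pa, ASPECT=pa, VEL=ak:
underlying: ra-rumu-eg-tud
1. e, o -> 0 / V _: fires at position(s) 7: rarumugtud
2. g -> k, v -> f, z -> s / _ #: no change
surface: rarumugtud

cell CLASS=mi, ASPECT=ne, VEL=ak:
underlying: ra-rumu-em-rag
1. e, o -> 0 / V _: fires at position(s) 7: rarumumrag
2. g -> k, v -> f, z -> s / _ #: fires at position(s) 10: rarumumrak
surface: rarumumrak


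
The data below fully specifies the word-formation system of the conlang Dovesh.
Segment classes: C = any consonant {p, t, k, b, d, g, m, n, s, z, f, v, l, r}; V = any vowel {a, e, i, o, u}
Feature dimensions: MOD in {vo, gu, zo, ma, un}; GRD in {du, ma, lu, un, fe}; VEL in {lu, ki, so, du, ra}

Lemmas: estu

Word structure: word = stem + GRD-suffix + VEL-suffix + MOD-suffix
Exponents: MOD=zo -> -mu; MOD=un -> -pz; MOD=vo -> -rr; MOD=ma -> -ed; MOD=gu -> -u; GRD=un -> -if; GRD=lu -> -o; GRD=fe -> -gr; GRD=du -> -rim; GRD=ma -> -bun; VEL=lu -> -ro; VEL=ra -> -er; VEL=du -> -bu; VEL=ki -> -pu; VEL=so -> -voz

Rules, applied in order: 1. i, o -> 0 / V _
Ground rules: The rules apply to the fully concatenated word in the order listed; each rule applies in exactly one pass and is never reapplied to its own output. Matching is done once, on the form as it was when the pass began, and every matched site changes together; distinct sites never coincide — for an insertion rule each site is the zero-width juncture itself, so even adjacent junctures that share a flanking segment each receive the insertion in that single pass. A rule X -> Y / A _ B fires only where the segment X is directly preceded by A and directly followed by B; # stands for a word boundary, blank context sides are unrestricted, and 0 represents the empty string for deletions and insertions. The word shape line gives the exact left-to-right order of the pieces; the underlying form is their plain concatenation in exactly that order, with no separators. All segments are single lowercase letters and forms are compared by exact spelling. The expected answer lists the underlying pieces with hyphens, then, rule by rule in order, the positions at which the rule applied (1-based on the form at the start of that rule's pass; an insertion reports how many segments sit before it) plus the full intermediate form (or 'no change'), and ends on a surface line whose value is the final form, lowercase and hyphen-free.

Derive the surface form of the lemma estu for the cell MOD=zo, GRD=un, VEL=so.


underlying: estu-if-voz-mu
1. i, o -> 0 / V _: fires at position(s) 5: estufvozmu
surface: estufvozmu


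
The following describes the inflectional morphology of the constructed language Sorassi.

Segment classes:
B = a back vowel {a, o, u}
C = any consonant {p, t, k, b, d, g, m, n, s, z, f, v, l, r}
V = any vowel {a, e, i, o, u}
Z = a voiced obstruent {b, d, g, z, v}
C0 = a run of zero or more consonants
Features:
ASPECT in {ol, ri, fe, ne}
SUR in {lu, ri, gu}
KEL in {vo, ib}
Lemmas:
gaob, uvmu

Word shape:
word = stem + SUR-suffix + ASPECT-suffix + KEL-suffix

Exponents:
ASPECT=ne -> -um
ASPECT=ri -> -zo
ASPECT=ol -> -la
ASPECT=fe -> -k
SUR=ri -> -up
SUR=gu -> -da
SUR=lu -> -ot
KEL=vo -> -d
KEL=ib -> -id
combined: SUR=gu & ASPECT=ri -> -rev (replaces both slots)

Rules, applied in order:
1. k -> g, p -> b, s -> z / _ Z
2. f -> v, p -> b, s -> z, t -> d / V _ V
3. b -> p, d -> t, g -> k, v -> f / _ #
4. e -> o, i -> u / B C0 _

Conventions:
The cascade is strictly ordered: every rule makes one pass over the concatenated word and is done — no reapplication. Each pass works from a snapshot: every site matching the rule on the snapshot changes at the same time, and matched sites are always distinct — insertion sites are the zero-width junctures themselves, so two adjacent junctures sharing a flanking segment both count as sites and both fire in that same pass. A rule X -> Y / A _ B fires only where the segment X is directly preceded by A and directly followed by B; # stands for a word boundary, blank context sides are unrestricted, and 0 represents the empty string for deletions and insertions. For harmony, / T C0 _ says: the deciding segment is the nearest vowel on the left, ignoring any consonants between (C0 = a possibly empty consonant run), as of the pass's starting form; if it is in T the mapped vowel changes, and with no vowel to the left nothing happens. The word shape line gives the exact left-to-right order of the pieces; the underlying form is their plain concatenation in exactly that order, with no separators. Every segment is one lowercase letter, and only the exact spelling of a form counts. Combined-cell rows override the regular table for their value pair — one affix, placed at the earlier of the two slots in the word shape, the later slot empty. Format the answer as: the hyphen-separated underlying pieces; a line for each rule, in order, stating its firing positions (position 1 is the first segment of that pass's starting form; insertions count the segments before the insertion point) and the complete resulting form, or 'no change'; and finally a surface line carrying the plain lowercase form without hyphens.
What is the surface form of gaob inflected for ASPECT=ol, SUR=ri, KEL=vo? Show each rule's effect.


underlying: gaob-up-la-d
1. k -> g, p -> b, s -> z / _ Z: no change
2. f -> v, p -> b, s -> z, t -> d / V _ V: no change
3. b -> p, d -> t, g -> k, v -> f / _ #: fires at position(s) 9: gaobuplat
4. e -> o, i -> u / B C0 _: no change
surface: gaobuplat


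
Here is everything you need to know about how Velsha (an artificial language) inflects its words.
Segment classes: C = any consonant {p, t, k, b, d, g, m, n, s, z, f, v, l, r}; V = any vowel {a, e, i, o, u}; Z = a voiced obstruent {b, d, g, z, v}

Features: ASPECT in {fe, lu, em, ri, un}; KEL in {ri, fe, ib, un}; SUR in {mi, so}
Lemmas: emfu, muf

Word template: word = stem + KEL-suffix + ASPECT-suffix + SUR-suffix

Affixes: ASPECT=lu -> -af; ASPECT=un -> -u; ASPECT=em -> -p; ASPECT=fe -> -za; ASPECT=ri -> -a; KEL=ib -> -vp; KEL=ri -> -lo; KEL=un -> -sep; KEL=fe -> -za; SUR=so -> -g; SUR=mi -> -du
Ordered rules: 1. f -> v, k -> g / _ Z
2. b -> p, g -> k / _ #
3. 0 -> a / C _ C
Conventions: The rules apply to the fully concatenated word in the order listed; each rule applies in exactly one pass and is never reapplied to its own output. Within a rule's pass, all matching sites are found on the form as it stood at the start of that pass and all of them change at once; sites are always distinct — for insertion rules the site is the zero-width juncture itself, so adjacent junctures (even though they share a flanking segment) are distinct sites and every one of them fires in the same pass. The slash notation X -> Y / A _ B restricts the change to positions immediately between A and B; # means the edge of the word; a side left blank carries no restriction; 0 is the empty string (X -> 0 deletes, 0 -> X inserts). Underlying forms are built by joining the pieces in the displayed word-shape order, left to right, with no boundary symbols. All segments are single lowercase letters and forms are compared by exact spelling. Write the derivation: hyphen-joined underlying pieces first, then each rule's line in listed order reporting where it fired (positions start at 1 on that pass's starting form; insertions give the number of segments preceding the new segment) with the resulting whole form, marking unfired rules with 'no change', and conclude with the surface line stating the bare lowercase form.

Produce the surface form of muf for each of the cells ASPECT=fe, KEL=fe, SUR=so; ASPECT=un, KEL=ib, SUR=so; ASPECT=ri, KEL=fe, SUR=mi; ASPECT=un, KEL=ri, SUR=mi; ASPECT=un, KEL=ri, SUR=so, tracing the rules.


cell ASPECT=fe, KEL=fe, SUR=so:
underlying: muf-za-za-g
1. f -> v, k -> g / _ Z: fires at position(s) 3: muvzazag
2. b -> p, g -> k / _ #: fires at position(s) 8: muvzazak
3. 0 -> a / C _ C: inserts after position(s) 3: muvazazak
surface: muvazazak

cell ASPECT=un, KEL=ib, SUR=so:
underlying: muf-vp-u-g
1. f -> v, k -> g / _ Z: fires at position(s) 3: muvvpug
2. b -> p, g -> k / _ #: fires at position(s) 7: muvvpuk
3. 0 -> a / C _ C: inserts after position(s) 3, 4: muvavapuk
surface: muvavapuk

cell ASPECT=ri, KEL=fe, SUR=mi:
underlying: muf-za-a-du
1. f -> v, k -> g / _ Z: fires at position(s) 3: muvzaadu
2. b -> p, g -> k / _ #: no change
3. 0 -> a / C _ C: inserts after position(s) 3: muvazaadu
surface: muvazaadu

cell ASPECT=un, KEL=ri, SUR=mi:
underlying: muf-lo-u-du
1. f -> v, k -> g / _ Z: no change
2. b -> p, g -> k / _ #: no change
3. 0 -> a / C _ C: inserts after position(s) 3: mufaloudu
surface: mufaloudu

cell ASPECT=un, KEL=ri, SUR=so:
underlying: muf-lo-u-g
1. f -> v, k -> g / _ Z: no change
2. b -> p, g -> k / _ #: fires at position(s) 7: muflouk
3. 0 -> a / C _ C: inserts after position(s) 3: mufalouk
surface: mufalouk


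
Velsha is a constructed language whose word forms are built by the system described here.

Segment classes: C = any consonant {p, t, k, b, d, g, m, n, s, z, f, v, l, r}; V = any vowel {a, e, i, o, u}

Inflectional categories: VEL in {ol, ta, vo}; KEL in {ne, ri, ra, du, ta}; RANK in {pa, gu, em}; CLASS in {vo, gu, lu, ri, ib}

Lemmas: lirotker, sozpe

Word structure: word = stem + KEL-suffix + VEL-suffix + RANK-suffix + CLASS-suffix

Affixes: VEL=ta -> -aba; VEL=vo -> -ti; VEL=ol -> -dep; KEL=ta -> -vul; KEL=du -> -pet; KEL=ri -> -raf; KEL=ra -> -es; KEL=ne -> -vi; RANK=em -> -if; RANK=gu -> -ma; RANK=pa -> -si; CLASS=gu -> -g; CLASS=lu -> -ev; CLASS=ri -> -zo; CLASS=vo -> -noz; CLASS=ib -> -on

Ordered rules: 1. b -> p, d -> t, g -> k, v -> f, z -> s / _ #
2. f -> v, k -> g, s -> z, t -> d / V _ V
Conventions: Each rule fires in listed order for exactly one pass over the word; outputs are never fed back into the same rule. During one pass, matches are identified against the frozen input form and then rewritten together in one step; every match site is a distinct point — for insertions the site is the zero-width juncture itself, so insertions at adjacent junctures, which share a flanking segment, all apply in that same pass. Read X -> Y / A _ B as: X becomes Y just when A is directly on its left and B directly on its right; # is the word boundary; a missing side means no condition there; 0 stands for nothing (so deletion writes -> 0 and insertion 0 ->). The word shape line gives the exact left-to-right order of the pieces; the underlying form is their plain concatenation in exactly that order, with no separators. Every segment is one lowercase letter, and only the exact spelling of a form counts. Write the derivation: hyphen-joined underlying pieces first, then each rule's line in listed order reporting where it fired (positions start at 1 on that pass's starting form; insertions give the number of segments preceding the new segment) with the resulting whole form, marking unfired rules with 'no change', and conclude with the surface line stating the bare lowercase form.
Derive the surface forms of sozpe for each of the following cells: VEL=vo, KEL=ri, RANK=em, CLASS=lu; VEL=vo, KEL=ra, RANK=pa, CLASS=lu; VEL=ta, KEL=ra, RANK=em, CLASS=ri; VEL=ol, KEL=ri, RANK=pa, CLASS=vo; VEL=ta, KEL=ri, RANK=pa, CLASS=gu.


cell VEL=vo, KEL=ri, RANK=em, CLASS=lu:
underlying: sozpe-raf-ti-if-ev
1. b -> p, d -> t, g -> k, v -> f, z -> s / _ #: fires at position(s) 14: sozperaftiifef
2. f -> v, k -> g, s -> z, t -> d / V _ V: fires at position(s) 12: sozperaftiivef
surface: sozperaftiivef

cell VEL=vo, KEL=ra, RANK=pa, CLASS=lu:
underlying: sozpe-es-ti-si-ev
1. b -> p, d -> t, g -> k, v -> f, z -> s / _ #: fires at position(s) 13: sozpeestisief
2. f -> v, k -> g, s -> z, t -> d / V _ V: fires at position(s) 10: sozpeestizief
surface: sozpeestizief

cell VEL=ta, KEL=ra, RANK=em, CLASS=ri:
underlying: sozpe-es-aba-if-zo
1. b -> p, d -> t, g -> k, v -> f, z -> s / _ #: no change
2. f -> v, k -> g, s -> z, t -> d / V _ V: fires at position(s) 7: sozpeezabaifzo
surface: sozpeezabaifzo

cell VEL=ol, KEL=ri, RANK=pa, CLASS=vo:
underlying: sozpe-raf-dep-si-noz
1. b -> p, d -> t, g -> k, v -> f, z -> s / _ #: fires at position(s) 16: sozperafdepsinos
2. f -> v, k -> g, s -> z, t -> d / V _ V: no change
surface: sozperafdepsinos

cell VEL=ta, KEL=ri, RANK=pa, CLASS=gu:
underlying: sozpe-raf-aba-si-g
1. b -> p, d -> t, g -> k, v -> f, z -> s / _ #: fires at position(s) 14: sozperafabasik
2. f -> v, k -> g, s -> z, t -> d / V _ V: fires at position(s) 8, 12: sozperavabazik
surface: sozperavabazik


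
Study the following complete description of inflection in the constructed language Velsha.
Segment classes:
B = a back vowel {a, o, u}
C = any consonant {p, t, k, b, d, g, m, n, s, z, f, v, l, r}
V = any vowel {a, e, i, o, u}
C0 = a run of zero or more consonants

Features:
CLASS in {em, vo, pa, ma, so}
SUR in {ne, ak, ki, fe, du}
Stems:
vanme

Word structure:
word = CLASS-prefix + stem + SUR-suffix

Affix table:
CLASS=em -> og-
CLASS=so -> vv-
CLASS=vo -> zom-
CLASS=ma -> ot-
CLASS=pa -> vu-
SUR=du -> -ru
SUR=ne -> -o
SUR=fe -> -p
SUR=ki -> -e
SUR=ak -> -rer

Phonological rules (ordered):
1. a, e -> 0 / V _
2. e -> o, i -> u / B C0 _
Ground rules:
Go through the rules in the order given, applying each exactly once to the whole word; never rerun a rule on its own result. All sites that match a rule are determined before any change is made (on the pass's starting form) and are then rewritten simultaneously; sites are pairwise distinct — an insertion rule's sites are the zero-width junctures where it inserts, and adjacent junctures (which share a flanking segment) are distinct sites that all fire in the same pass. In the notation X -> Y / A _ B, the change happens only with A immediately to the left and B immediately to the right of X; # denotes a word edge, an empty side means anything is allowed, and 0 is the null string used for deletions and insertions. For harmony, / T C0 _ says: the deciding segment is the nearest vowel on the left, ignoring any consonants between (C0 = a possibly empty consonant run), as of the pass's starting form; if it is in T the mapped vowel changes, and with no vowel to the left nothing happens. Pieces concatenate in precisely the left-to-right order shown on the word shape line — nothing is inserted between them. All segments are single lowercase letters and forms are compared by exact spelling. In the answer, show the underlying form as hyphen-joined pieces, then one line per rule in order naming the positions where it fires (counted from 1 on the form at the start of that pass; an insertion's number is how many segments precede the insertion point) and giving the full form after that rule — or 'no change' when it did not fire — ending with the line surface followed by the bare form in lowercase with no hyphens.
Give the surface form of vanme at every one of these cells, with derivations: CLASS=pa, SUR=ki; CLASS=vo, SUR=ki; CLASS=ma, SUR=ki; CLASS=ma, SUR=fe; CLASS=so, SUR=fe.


cell CLASS=pa, SUR=ki:
underlying: vu-vanme-e
1. a, e -> 0 / V _: fires at position(s) 8: vuvanme
2. e -> o, i -> u / B C0 _: fires at position(s) 7: vuvanmo
surface: vuvanmo

cell CLASS=vo, SUR=ki:
underlying: zom-vanme-e
1. a, e -> 0 / V _: fires at position(s) 9: zomvanme
2. e -> o, i -> u / B C0 _: fires at position(s) 8: zomvanmo
surface: zomvanmo

cell CLASS=ma, SUR=ki:
underlying: ot-vanme-e
1. a, e -> 0 / V _: fires at position(s) 8: otvanme
2. e -> o, i -> u / B C0 _: fires at position(s) 7: otvanmo
surface: otvanmo

cell CLASS=ma, SUR=fe:
underlying: ot-vanme-p
1. a, e -> 0 / V _: no change
2. e -> o, i -> u / B C0 _: fires at position(s) 7: otvanmop
surface: otvanmop

cell CLASS=so, SUR=fe:
underlying: vv-vanme-p
1. a, e -> 0 / V _: no change
2. e -> o, i -> u / B C0 _: fires at position(s) 7: vvvanmop
surface: vvvanmop


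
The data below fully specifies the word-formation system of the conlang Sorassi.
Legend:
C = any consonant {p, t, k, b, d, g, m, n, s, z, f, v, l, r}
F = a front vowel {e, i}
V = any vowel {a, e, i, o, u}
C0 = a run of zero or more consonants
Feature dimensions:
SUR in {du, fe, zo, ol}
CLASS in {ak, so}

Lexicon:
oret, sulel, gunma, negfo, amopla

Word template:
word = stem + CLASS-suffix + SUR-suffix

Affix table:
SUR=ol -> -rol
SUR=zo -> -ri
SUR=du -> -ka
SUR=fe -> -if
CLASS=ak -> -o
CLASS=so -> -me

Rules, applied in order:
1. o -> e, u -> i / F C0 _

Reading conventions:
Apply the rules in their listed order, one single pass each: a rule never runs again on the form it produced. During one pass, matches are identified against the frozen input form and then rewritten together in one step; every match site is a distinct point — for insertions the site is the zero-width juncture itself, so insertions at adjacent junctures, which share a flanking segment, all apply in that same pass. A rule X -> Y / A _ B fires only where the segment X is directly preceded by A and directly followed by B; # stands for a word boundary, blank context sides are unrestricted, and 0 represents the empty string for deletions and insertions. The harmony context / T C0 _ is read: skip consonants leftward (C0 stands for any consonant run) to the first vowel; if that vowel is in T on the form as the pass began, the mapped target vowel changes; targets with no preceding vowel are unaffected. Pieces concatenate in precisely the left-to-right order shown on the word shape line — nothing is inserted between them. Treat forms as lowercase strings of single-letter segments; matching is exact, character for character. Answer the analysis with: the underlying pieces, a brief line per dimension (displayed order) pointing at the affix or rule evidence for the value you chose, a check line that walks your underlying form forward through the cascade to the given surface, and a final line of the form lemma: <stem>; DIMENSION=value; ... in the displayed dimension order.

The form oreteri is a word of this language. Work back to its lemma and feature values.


underlying: oret-o-ri
SUR=zo - signalled by the affix -ri
CLASS=ak - signalled by the affix -o
check: oretori -> oreteri
lemma: oret; SUR=zo; CLASS=ak


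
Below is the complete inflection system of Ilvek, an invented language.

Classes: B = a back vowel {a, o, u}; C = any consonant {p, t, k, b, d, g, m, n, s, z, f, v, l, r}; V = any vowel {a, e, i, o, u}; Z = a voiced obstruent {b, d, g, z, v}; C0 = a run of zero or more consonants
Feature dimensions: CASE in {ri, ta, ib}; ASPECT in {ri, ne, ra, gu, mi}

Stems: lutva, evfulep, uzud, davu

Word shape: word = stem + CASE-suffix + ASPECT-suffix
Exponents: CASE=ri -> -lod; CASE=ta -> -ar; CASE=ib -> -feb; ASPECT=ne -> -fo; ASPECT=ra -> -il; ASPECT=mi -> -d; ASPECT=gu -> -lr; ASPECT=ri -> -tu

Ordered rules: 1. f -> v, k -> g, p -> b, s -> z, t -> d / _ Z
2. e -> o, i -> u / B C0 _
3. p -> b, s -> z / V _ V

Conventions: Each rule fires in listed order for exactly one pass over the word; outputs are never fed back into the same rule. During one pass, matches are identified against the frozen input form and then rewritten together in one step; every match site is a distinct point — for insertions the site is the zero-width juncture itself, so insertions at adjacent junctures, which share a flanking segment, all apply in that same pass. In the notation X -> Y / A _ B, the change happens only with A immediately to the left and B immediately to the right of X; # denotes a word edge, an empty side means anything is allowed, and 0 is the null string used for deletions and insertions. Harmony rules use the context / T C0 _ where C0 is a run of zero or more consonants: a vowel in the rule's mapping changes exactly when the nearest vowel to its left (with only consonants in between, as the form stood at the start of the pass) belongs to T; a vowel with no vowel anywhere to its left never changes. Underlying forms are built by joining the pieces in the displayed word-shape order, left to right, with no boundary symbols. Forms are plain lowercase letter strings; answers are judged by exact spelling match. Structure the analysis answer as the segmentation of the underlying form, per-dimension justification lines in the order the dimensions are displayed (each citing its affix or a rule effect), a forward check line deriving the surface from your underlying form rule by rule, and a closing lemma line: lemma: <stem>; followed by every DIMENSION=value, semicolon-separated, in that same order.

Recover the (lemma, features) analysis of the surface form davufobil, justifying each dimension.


underlying: davu-feb-il
CASE=ib - signalled by the affix -feb
ASPECT=ra - signalled by the affix -il
check: davufebil -> davufebil -> davufobil -> davufobil
lemma: davu; CASE=ib; ASPECT=ra


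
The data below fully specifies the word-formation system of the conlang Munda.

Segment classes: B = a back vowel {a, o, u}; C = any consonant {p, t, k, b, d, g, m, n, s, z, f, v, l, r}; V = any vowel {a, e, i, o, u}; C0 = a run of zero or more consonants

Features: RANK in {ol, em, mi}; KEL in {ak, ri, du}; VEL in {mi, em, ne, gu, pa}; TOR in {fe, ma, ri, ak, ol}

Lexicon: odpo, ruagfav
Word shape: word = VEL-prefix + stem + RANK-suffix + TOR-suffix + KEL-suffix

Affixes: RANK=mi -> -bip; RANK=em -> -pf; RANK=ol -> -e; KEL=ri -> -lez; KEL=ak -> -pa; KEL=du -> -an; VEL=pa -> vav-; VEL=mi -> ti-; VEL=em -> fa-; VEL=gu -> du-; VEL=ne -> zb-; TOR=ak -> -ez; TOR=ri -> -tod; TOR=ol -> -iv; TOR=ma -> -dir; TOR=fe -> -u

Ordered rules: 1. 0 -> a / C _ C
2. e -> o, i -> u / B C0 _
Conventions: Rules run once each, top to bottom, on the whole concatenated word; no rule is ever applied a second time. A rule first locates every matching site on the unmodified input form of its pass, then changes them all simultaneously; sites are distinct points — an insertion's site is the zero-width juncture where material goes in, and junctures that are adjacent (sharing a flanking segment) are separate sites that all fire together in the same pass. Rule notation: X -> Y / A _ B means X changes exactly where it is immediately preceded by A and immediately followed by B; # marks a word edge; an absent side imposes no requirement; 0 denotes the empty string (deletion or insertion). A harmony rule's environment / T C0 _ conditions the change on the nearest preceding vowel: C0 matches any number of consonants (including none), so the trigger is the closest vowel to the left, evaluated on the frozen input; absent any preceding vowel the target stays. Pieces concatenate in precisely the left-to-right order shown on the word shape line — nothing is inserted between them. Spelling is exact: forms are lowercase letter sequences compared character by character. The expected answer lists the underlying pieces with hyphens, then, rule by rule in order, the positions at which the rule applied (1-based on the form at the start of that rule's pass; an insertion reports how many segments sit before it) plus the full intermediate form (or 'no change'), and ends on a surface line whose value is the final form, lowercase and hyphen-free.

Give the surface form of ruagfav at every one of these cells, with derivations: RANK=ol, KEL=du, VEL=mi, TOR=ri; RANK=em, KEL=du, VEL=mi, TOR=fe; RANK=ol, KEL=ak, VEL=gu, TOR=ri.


cell RANK=ol, KEL=du, VEL=mi, TOR=ri:
underlying: ti-ruagfav-e-tod-an
1. 0 -> a / C _ C: inserts after position(s) 6: tiruagafavetodan
2. e -> o, i -> u / B C0 _: fires at position(s) 11: tiruagafavotodan
surface: tiruagafavotodan

cell RANK=em, KEL=du, VEL=mi, TOR=fe:
underlying: ti-ruagfav-pf-u-an
1. 0 -> a / C _ C: inserts after position(s) 6, 9, 10: tiruagafavapafuan
2. e -> o, i -> u / B C0 _: no change
surface: tiruagafavapafuan

cell RANK=ol, KEL=ak, VEL=gu, TOR=ri:
underlying: du-ruagfav-e-tod-pa
1. 0 -> a / C _ C: inserts after position(s) 6, 13: duruagafavetodapa
2. e -> o, i -> u / B C0 _: fires at position(s) 11: duruagafavotodapa
surface: duruagafavotodapa
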